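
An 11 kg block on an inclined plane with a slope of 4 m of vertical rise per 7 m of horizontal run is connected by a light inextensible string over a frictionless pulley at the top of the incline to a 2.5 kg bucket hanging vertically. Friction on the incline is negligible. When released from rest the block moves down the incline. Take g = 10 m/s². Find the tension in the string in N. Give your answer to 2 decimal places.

For the block on the incline: the weight component along the slope is m₁g sin 29.74° = 11 × 10 × 0.4961 = 54.571 N and the normal force is N = m₁g cos 29.74° = 95.507 N.
Newton's second law for the block (down-slope positive): 54.571 − T = 11 a. For the hanging bucket (upward positive): T − 2.5 × 10 = 2.5 a.
Adding the two equations eliminates T: 29.571 = 13.5 a, so a = 2.1904 m/s².
Then from the hanging bucket's equation, T = 2.5 × (10 + 2.1904) = 30.476 N.

30.48 N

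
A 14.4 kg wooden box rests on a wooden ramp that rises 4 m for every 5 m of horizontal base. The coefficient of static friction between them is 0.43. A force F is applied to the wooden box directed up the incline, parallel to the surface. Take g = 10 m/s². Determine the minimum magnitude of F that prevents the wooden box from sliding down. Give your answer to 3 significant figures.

The normal force is N = mg cos 38.66° = 112.445 N. With F at its minimum the wooden box is on the verge of sliding down, so static friction is at its maximum μ_s N = 0.43 × 112.445 = 48.351 N and acts up the slope.
Equilibrium along the incline: F + μ_s N = mg sin 38.66°, so F = 89.956 − 48.351 = 41.605 N.

41.6 N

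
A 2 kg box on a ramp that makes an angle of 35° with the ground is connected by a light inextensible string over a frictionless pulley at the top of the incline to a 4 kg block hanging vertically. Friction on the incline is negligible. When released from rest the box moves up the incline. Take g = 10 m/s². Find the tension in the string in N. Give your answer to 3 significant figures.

21.0 N

For the box on the incline: the weight component along the slope is m₁g sin 35° = 2 × 10 × 0.5736 = 11.472 N and the normal force is N = m₁g cos 35° = 16.383 N.
Newton's second law for the box (up-slope positive): T − 11.472 = 2 a. For the hanging block (downward positive): 4 × 10 − T = 4 a.
Adding the two equations eliminates T: 28.528 = 6 a, so a = 4.7547 m/s².
Then from the hanging block's equation, T = 4 × (10 − 4.7547) = 20.981 N.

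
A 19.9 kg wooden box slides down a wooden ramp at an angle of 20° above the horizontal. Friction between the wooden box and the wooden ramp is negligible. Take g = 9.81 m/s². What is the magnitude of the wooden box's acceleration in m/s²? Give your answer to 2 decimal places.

3.36 m/s²

Resolving the weight along the incline: the component pulling the wooden box down the slope is mg sin 20° = 19.9 × 9.81 × 0.3420 = 66.765 N, and the normal force is N = mg cos 20° = 19.9 × 9.81 × 0.9397 = 183.447 N.
With no friction the net force along the incline is 66.765 N, so a = g sin 20° = 66.765 / 19.9 = 3.3550 m/s².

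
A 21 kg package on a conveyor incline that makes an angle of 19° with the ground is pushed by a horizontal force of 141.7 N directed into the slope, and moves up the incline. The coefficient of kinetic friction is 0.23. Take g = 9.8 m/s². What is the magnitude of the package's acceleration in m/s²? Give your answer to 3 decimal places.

0.553 m/s²

The horizontal push has components F cos 19° = 141.7 × 0.9455 = 133.977 N up the incline and F sin 19° = 141.7 × 0.3256 = 46.138 N pressing into the surface.
The normal force is therefore N = mg cos 19° + F sin 19° = 194.584 + 46.138 = 240.722 N, and kinetic friction down the slope is μN = 0.23 × 240.722 = 55.366 N.
Along the incline: F cos 19° − mg sin 19° − μN = ma, so 133.977 − 67.008 − 55.366 = 21 a, giving a = 0.5525 m/s².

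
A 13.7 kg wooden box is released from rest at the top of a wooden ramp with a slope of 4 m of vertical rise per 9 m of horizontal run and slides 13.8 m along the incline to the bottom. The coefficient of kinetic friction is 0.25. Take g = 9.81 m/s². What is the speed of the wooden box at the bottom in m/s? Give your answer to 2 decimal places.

The weight component along the incline is mg sin 23.96° = 54.584 N and the normal force is N = mg cos 23.96° = 122.814 N.
Friction up the slope is f = μN = 0.25 × 122.814 = 30.703 N, so the net downslope force is 54.584 − 30.703 = 23.881 N and a = 23.881 / 13.7 = 1.7431 m/s².
Starting from rest over a distance of 13.8 m, v² = 2aL = 2 × 1.7431 × 13.8 = 48.1096, so v = 6.9361 m/s.

6.94 m/s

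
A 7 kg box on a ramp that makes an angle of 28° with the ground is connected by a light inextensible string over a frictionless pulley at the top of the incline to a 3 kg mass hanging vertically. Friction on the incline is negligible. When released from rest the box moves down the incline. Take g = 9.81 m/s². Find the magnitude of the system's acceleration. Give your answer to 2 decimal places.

For the box on the incline: the weight component along the slope is m₁g sin 28° = 7 × 9.81 × 0.4695 = 32.241 N and the normal force is N = m₁g cos 28° = 60.632 N.
Newton's second law for the box (down-slope positive): 32.241 − T = 7 a. For the hanging mass (upward positive): T − 3 × 9.81 = 3 a.
Adding the two equations eliminates T: 2.811 = 10 a, so a = 0.2811 m/s².

0.28 m/s²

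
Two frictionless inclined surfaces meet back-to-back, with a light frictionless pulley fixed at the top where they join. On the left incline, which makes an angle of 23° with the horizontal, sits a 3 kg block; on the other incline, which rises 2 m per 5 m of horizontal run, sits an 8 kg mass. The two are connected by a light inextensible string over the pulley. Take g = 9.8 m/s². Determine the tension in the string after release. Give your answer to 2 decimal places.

Resolve each weight along its own incline: the 3 kg mass has component 3 × 9.8 × sin 23° = 11.487 N down its slope, and the 8 kg mass has 8 × 9.8 × sin 21.80° = 29.117 N down its slope.
The 8 kg side's 29.117 N exceeds the other side's 11.487 N, so that mass slides down and the 3 kg mass slides up. Taking that direction as positive, Newton's second law for the whole system gives 29.117 − 11.487 = (3 + 8) a, so a = 17.630 / 11 = 1.6027 m/s².
For the 3 kg mass (up-slope positive): T − 11.487 = 3 × 1.6027, so T = 16.295 N.

16.30 N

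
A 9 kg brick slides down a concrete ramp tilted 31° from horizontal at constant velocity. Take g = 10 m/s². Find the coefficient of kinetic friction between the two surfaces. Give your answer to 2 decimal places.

At constant velocity the net force along the incline is zero: mg sin 31° = μ mg cos 31°.
So μ = tan 31° = 0.5150 / 0.8572 = 0.6008.

0.60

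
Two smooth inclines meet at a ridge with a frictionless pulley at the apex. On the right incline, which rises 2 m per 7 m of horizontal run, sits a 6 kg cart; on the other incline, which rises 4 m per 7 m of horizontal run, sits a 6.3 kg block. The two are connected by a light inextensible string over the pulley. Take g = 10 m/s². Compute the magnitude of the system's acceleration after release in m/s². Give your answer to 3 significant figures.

1.20 m/s²

Resolve each weight along its own incline: the 6 kg mass has component 6 × 10 × sin 15.95° = 16.483 N down its slope, and the 6.3 kg mass has 6.3 × 10 × sin 29.74° = 31.257 N down its slope.
The 6.3 kg side's 31.257 N exceeds the other side's 16.483 N, so that mass slides down and the 6 kg mass slides up. Taking that direction as positive, Newton's second law for the whole system gives 31.257 − 16.483 = (6 + 6.3) a, so a = 14.774 / 12.3 = 1.2011 m/s².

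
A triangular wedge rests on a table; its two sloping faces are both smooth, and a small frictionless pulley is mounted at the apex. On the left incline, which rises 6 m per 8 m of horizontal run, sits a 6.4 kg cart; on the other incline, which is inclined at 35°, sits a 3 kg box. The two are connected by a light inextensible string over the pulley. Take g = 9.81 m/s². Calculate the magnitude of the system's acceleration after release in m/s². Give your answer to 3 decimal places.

2.212 m/s²

Resolve each weight along its own incline: the 6.4 kg mass has component 6.4 × 9.81 × sin 36.87° = 37.670 N down its slope, and the 3 kg mass has 3 × 9.81 × sin 35° = 16.880 N down its slope.
The 6.4 kg side's 37.670 N exceeds the other side's 16.880 N, so that mass slides down and the 3 kg mass slides up. Taking that direction as positive, Newton's second law for the whole system gives 37.670 − 16.880 = (6.4 + 3) a, so a = 20.790 / 9.4 = 2.2117 m/s².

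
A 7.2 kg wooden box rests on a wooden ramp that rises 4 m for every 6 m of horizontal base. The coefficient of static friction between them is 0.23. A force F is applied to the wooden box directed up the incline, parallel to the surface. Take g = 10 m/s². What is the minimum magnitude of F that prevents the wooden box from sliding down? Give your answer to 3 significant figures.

26.2 N

The normal force is N = mg cos 33.69° = 59.908 N. With F at its minimum the wooden box is on the verge of sliding down, so static friction is at its maximum μ_s N = 0.23 × 59.908 = 13.779 N and acts up the slope.
Equilibrium along the incline: F + μ_s N = mg sin 33.69°, so F = 39.938 − 13.779 = 26.159 N.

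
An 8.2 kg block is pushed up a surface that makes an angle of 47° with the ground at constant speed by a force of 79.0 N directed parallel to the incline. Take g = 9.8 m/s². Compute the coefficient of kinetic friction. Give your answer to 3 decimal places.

At constant speed ΣF = 0 along the incline. The applied 79.0 N acts up the slope; the weight component mg sin 47° = 58.772 N and kinetic friction μN both act down the slope.
So 79.0 = 58.772 + μ × 54.805, giving μ = (79.0 − 58.772) / 54.805 = 0.3691.

0.369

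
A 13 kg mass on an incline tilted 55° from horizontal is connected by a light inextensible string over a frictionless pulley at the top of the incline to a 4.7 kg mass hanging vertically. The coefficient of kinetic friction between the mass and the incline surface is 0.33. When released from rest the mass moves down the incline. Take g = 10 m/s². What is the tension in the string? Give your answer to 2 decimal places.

56.26 N

For the mass on the incline: the weight component along the slope is m₁g sin 55° = 13 × 10 × 0.8192 = 106.496 N and the normal force is N = m₁g cos 55° = 74.565 N.
Kinetic friction opposes the mass's motion down the incline: f = μN = 0.33 × 74.565 = 24.606 N acting up the slope.
Newton's second law for the mass (down-slope positive): 106.496 − 24.606 − T = 13 a. For the hanging mass (upward positive): T − 4.7 × 10 = 4.7 a.
Adding the two equations eliminates T: 34.890 = 17.7 a, so a = 1.9712 m/s².
Then from the hanging mass's equation, T = 4.7 × (10 + 1.9712) = 56.265 N.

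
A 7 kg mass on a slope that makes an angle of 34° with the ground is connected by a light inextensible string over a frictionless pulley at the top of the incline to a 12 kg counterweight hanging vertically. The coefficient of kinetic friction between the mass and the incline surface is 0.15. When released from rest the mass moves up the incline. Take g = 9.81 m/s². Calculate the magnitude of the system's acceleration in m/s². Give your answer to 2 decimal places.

For the mass on the incline: the weight component along the slope is m₁g sin 34° = 7 × 9.81 × 0.5592 = 38.400 N and the normal force is N = m₁g cos 34° = 56.930 N.
Kinetic friction opposes the mass's motion up the incline: f = μN = 0.15 × 56.930 = 8.540 N acting down the slope.
Newton's second law for the mass (up-slope positive): T − 38.400 − 8.540 = 7 a. For the hanging counterweight (downward positive): 12 × 9.81 − T = 12 a.
Adding the two equations eliminates T: 70.780 = 19 a, so a = 3.7253 m/s².

3.73 m/s²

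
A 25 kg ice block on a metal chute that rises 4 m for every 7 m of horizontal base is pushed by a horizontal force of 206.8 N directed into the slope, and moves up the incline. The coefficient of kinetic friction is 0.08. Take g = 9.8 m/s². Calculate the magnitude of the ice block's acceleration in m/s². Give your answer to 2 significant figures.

1.3 m/s²

The horizontal push has components F cos 29.74° = 206.8 × 0.8682 = 179.544 N up the incline and F sin 29.74° = 206.8 × 0.4961 = 102.593 N pressing into the surface.
The normal force is therefore N = mg cos 29.74° + F sin 29.74° = 212.709 + 102.593 = 315.302 N, and kinetic friction down the slope is μN = 0.08 × 315.302 = 25.224 N.
Along the incline: F cos 29.74° − mg sin 29.74° − μN = ma, so 179.544 − 121.545 − 25.224 = 25 a, giving a = 1.3110 m/s².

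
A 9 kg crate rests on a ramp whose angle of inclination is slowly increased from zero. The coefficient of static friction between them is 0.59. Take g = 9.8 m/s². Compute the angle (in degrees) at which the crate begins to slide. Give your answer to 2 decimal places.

30.54°

At the threshold of sliding, static friction is at its maximum μ_s N and exactly balances the weight component along the incline: mg sin θ = μ_s mg cos θ.
Hence tan θ = μ_s = 0.59, so θ = arctan(0.59) = 30.5406°.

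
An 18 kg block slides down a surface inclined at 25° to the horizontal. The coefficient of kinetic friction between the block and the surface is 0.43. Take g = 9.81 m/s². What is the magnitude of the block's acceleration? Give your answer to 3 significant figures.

0.323 m/s²

Resolving the weight along the incline: the component pulling the block down the slope is mg sin 25° = 18 × 9.81 × 0.4226 = 74.623 N, and the normal force is N = mg cos 25° = 18 × 9.81 × 0.9063 = 160.034 N.
Kinetic friction acts up the slope with magnitude f = μN = 0.43 × 160.034 = 68.815 N.
Net force along the incline is 74.623 − 68.815 = 5.808 N, so a = 5.808 / 18 = 0.3227 m/s².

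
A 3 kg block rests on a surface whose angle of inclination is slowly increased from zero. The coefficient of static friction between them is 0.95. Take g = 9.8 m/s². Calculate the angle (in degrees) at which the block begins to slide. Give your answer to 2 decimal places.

43.53°

At the threshold of sliding, static friction is at its maximum μ_s N and exactly balances the weight component along the incline: mg sin θ = μ_s mg cos θ.
Hence tan θ = μ_s = 0.95, so θ = arctan(0.95) = 43.5312°.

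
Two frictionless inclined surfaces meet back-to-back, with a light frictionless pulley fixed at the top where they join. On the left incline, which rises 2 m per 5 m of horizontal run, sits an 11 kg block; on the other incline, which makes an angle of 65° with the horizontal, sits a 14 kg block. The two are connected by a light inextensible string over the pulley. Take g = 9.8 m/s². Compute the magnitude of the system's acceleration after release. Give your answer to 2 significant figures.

Resolve each weight along its own incline: the 11 kg mass has component 11 × 9.8 × sin 21.80° = 40.036 N down its slope, and the 14 kg mass has 14 × 9.8 × sin 65° = 124.345 N down its slope.
The 14 kg side's 124.345 N exceeds the other side's 40.036 N, so that mass slides down and the 11 kg mass slides up. Taking that direction as positive, Newton's second law for the whole system gives 124.345 − 40.036 = (11 + 14) a, so a = 84.309 / 25 = 3.3724 m/s².

3.4 m/s²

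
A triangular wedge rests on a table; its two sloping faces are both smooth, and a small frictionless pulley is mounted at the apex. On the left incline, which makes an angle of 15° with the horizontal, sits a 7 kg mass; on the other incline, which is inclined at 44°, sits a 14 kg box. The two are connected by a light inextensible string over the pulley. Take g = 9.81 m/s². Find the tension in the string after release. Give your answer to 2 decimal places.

Resolve each weight along its own incline: the 7 kg mass has component 7 × 9.81 × sin 15° = 17.773 N down its slope, and the 14 kg mass has 14 × 9.81 × sin 44° = 95.404 N down its slope.
The 14 kg side's 95.404 N exceeds the other side's 17.773 N, so that mass slides down and the 7 kg mass slides up. Taking that direction as positive, Newton's second law for the whole system gives 95.404 − 17.773 = (7 + 14) a, so a = 77.631 / 21 = 3.6967 m/s².
For the 7 kg mass (up-slope positive): T − 17.773 = 7 × 3.6967, so T = 43.650 N.

43.65 N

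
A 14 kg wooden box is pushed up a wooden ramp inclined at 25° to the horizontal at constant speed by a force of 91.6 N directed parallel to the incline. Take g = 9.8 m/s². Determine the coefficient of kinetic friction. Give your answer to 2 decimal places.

At constant speed ΣF = 0 along the incline. The applied 91.6 N acts up the slope; the weight component mg sin 25° = 57.983 N and kinetic friction μN both act down the slope.
So 91.6 = 57.983 + μ × 124.345, giving μ = (91.6 − 57.983) / 124.345 = 0.2704.

0.27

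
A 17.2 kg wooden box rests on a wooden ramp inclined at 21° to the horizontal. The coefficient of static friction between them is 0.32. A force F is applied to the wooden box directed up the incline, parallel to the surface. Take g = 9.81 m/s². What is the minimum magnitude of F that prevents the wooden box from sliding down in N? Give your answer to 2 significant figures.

The normal force is N = mg cos 21° = 157.525 N. With F at its minimum the wooden box is on the verge of sliding down, so static friction is at its maximum μ_s N = 0.32 × 157.525 = 50.408 N and acts up the slope.
Equilibrium along the incline: F + μ_s N = mg sin 21°, so F = 60.468 − 50.408 = 10.060 N.

10 N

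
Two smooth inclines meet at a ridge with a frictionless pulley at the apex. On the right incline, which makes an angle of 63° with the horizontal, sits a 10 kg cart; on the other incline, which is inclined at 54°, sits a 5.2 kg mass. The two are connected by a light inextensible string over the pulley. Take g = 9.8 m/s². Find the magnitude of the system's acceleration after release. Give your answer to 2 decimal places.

Resolve each weight along its own incline: the 10 kg mass has component 10 × 9.8 × sin 63° = 87.319 N down its slope, and the 5.2 kg mass has 5.2 × 9.8 × sin 54° = 41.228 N down its slope.
The 10 kg side's 87.319 N exceeds the other side's 41.228 N, so that mass slides down and the 5.2 kg mass slides up. Taking that direction as positive, Newton's second law for the whole system gives 87.319 − 41.228 = (10 + 5.2) a, so a = 46.091 / 15.2 = 3.0323 m/s².

3.03 m/s²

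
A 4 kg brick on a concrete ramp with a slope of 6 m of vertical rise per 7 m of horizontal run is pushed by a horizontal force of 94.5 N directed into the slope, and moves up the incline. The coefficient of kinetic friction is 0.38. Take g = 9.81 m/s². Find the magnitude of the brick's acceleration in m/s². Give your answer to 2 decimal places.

The horizontal push has components F cos 40.60° = 94.5 × 0.7593 = 71.754 N up the incline and F sin 40.60° = 94.5 × 0.6508 = 61.501 N pressing into the surface.
The normal force is therefore N = mg cos 40.60° + F sin 40.60° = 29.795 + 61.501 = 91.296 N, and kinetic friction down the slope is μN = 0.38 × 91.296 = 34.692 N.
Along the incline: F cos 40.60° − mg sin 40.60° − μN = ma, so 71.754 − 25.537 − 34.692 = 4 a, giving a = 2.8813 m/s².

2.88 m/s²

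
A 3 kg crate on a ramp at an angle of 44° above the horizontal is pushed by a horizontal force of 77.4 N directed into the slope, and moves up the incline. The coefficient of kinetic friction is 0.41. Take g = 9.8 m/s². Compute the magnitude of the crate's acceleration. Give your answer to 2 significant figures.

The horizontal push has components F cos 44° = 77.4 × 0.7193 = 55.674 N up the incline and F sin 44° = 77.4 × 0.6947 = 53.770 N pressing into the surface.
The normal force is therefore N = mg cos 44° + F sin 44° = 21.147 + 53.770 = 74.917 N, and kinetic friction down the slope is μN = 0.41 × 74.917 = 30.716 N.
Along the incline: F cos 44° − mg sin 44° − μN = ma, so 55.674 − 20.424 − 30.716 = 3 a, giving a = 1.5113 m/s².

1.5 m/s²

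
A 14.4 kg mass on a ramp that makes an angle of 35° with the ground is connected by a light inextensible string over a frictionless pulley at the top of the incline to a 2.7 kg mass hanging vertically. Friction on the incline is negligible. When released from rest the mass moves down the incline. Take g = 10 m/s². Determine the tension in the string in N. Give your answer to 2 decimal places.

35.78 N

For the mass on the incline: the weight component along the slope is m₁g sin 35° = 14.4 × 10 × 0.5736 = 82.598 N and the normal force is N = m₁g cos 35° = 117.958 N.
Newton's second law for the mass (down-slope positive): 82.598 − T = 14.4 a. For the hanging mass (upward positive): T − 2.7 × 10 = 2.7 a.
Adding the two equations eliminates T: 55.598 = 17.1 a, so a = 3.2513 m/s².
Then from the hanging mass's equation, T = 2.7 × (10 + 3.2513) = 35.779 N.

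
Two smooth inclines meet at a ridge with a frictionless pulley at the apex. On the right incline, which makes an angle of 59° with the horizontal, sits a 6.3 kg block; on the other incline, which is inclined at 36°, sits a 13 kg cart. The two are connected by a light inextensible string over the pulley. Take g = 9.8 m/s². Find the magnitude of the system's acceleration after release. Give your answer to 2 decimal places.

1.14 m/s²

Resolve each weight along its own incline: the 6.3 kg mass has component 6.3 × 9.8 × sin 59° = 52.922 N down its slope, and the 13 kg mass has 13 × 9.8 × sin 36° = 74.884 N down its slope.
The 13 kg side's 74.884 N exceeds the other side's 52.922 N, so that mass slides down and the 6.3 kg mass slides up. Taking that direction as positive, Newton's second law for the whole system gives 74.884 − 52.922 = (6.3 + 13) a, so a = 21.962 / 19.3 = 1.1379 m/s².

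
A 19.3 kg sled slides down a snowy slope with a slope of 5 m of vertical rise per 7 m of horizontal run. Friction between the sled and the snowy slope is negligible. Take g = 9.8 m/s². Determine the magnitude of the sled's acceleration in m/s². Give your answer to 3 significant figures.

5.70 m/s²

Resolving the weight along the incline: the component pulling the sled down the slope is mg sin 35.54° = 19.3 × 9.8 × 0.5812 = 109.928 N, and the normal force is N = mg cos 35.54° = 19.3 × 9.8 × 0.8137 = 153.903 N.
With no friction the net force along the incline is 109.928 N, so a = g sin 35.54° = 109.928 / 19.3 = 5.6958 m/s².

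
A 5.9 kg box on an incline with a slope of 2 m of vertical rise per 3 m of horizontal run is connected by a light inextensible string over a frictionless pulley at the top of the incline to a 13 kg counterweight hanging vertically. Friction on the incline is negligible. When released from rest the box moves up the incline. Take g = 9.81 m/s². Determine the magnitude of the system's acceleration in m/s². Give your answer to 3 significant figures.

5.05 m/s²

For the box on the incline: the weight component along the slope is m₁g sin 33.69° = 5.9 × 9.81 × 0.5547 = 32.105 N and the normal force is N = m₁g cos 33.69° = 48.158 N.
Newton's second law for the box (up-slope positive): T − 32.105 = 5.9 a. For the hanging counterweight (downward positive): 13 × 9.81 − T = 13 a.
Adding the two equations eliminates T: 95.425 = 18.9 a, so a = 5.0489 m/s².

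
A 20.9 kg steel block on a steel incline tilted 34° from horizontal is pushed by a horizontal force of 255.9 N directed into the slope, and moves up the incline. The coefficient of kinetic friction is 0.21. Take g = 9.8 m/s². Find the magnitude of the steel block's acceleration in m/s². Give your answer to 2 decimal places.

1.53 m/s²

The horizontal push has components F cos 34° = 255.9 × 0.8290 = 212.141 N up the incline and F sin 34° = 255.9 × 0.5592 = 143.099 N pressing into the surface.
The normal force is therefore N = mg cos 34° + F sin 34° = 169.796 + 143.099 = 312.895 N, and kinetic friction down the slope is μN = 0.21 × 312.895 = 65.708 N.
Along the incline: F cos 34° − mg sin 34° − μN = ma, so 212.141 − 114.535 − 65.708 = 20.9 a, giving a = 1.5262 m/s².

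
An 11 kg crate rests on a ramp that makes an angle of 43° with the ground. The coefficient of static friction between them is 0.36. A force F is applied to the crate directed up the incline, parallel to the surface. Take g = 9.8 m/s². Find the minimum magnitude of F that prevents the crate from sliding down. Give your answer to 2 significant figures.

45 N

The normal force is N = mg cos 43° = 78.840 N. With F at its minimum the crate is on the verge of sliding down, so static friction is at its maximum μ_s N = 0.36 × 78.840 = 28.382 N and acts up the slope.
Equilibrium along the incline: F + μ_s N = mg sin 43°, so F = 73.519 − 28.382 = 45.137 N.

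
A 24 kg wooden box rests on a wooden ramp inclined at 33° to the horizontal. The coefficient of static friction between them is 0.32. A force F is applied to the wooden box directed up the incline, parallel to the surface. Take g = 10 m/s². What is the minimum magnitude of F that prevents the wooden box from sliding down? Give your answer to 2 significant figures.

66 N

The normal force is N = mg cos 33° = 201.281 N. With F at its minimum the wooden box is on the verge of sliding down, so static friction is at its maximum μ_s N = 0.32 × 201.281 = 64.410 N and acts up the slope.
Equilibrium along the incline: F + μ_s N = mg sin 33°, so F = 130.713 − 64.410 = 66.303 N.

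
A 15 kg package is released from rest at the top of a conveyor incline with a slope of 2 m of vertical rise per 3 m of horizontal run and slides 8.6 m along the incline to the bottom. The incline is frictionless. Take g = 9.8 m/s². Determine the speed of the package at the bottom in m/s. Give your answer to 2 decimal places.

The weight component along the incline is mg sin 33.69° = 81.541 N and the normal force is N = mg cos 33.69° = 122.311 N.
With no friction, a = g sin 33.69° = 5.4361 m/s².
Starting from rest over a distance of 8.6 m, v² = 2aL = 2 × 5.4361 × 8.6 = 93.5009, so v = 9.6696 m/s.

9.67 m/s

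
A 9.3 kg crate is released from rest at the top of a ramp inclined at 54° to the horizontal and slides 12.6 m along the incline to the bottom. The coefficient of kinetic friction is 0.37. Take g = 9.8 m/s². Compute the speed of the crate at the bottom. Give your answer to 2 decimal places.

The weight component along the incline is mg sin 54° = 73.734 N and the normal force is N = mg cos 54° = 53.571 N.
Friction up the slope is f = μN = 0.37 × 53.571 = 19.821 N, so the net downslope force is 73.734 − 19.821 = 53.913 N and a = 53.913 / 9.3 = 5.7971 m/s².
Starting from rest over a distance of 12.6 m, v² = 2aL = 2 × 5.7971 × 12.6 = 146.0869, so v = 12.0866 m/s.

12.09 m/s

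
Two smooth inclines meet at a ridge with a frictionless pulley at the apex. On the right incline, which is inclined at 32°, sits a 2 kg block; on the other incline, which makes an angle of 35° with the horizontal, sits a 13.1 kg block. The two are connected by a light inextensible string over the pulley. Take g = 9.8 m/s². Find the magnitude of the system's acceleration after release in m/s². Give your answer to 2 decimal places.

Resolve each weight along its own incline: the 2 kg mass has component 2 × 9.8 × sin 32° = 10.386 N down its slope, and the 13.1 kg mass has 13.1 × 9.8 × sin 35° = 73.636 N down its slope.
The 13.1 kg side's 73.636 N exceeds the other side's 10.386 N, so that mass slides down and the 2 kg mass slides up. Taking that direction as positive, Newton's second law for the whole system gives 73.636 − 10.386 = (2 + 13.1) a, so a = 63.250 / 15.1 = 4.1887 m/s².

4.19 m/s²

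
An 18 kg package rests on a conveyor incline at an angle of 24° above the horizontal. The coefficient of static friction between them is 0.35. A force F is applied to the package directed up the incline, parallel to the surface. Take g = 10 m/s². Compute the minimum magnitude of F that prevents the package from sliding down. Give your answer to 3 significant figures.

15.7 N

The normal force is N = mg cos 24° = 164.438 N. With F at its minimum the package is on the verge of sliding down, so static friction is at its maximum μ_s N = 0.35 × 164.438 = 57.553 N and acts up the slope.
Equilibrium along the incline: F + μ_s N = mg sin 24°, so F = 73.213 − 57.553 = 15.660 N.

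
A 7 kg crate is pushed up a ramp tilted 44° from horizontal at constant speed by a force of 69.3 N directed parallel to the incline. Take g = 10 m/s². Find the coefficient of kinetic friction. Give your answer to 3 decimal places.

0.411

At constant speed ΣF = 0 along the incline. The applied 69.3 N acts up the slope; the weight component mg sin 44° = 48.626 N and kinetic friction μN both act down the slope.
So 69.3 = 48.626 + μ × 50.354, giving μ = (69.3 − 48.626) / 50.354 = 0.4106.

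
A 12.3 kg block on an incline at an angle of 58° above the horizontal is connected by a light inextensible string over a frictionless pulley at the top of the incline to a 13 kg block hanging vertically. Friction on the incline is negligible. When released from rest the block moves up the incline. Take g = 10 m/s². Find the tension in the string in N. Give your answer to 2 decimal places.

116.80 N

For the block on the incline: the weight component along the slope is m₁g sin 58° = 12.3 × 10 × 0.8480 = 104.304 N and the normal force is N = m₁g cos 58° = 65.180 N.
Newton's second law for the block (up-slope positive): T − 104.304 = 12.3 a. For the hanging block (downward positive): 13 × 10 − T = 13 a.
Adding the two equations eliminates T: 25.696 = 25.3 a, so a = 1.0157 m/s².
Then from the hanging block's equation, T = 13 × (10 − 1.0157) = 116.796 N.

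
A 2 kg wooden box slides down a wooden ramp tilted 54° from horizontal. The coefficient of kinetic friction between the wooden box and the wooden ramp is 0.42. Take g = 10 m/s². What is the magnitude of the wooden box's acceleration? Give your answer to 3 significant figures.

Resolving the weight along the incline: the component pulling the wooden box down the slope is mg sin 54° = 2 × 10 × 0.8090 = 16.180 N, and the normal force is N = mg cos 54° = 2 × 10 × 0.5878 = 11.756 N.
Kinetic friction acts up the slope with magnitude f = μN = 0.42 × 11.756 = 4.938 N.
Net force along the incline is 16.180 − 4.938 = 11.242 N, so a = 11.242 / 2 = 5.6210 m/s².

5.62 m/s²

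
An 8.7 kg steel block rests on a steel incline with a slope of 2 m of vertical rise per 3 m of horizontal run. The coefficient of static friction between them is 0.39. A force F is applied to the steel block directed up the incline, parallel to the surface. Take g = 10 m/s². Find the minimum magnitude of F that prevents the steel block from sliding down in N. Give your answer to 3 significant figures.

20.0 N

The normal force is N = mg cos 33.69° = 72.388 N. With F at its minimum the steel block is on the verge of sliding down, so static friction is at its maximum μ_s N = 0.39 × 72.388 = 28.231 N and acts up the slope.
Equilibrium along the incline: F + μ_s N = mg sin 33.69°, so F = 48.259 − 28.231 = 20.028 N.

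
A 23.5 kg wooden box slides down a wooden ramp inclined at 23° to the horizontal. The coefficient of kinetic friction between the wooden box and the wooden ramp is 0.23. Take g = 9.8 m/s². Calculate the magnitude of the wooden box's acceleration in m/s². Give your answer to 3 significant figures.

Resolving the weight along the incline: the component pulling the wooden box down the slope is mg sin 23° = 23.5 × 9.8 × 0.3907 = 89.978 N, and the normal force is N = mg cos 23° = 23.5 × 9.8 × 0.9205 = 211.991 N.
Kinetic friction acts up the slope with magnitude f = μN = 0.23 × 211.991 = 48.758 N.
Net force along the incline is 89.978 − 48.758 = 41.220 N, so a = 41.220 / 23.5 = 1.7540 m/s².

1.75 m/s²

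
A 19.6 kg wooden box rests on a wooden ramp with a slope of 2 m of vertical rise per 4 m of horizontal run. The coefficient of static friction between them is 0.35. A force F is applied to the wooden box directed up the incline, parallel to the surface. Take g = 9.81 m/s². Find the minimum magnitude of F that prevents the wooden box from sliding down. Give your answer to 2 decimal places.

25.80 N

The normal force is N = mg cos 26.57° = 171.977 N. With F at its minimum the wooden box is on the verge of sliding down, so static friction is at its maximum μ_s N = 0.35 × 171.977 = 60.192 N and acts up the slope.
Equilibrium along the incline: F + μ_s N = mg sin 26.57°, so F = 85.988 − 60.192 = 25.796 N.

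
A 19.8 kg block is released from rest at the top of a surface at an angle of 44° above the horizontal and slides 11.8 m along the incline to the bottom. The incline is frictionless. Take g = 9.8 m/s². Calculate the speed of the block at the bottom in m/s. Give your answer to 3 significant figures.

The weight component along the incline is mg sin 44° = 134.792 N and the normal force is N = mg cos 44° = 139.581 N.
With no friction, a = g sin 44° = 6.8077 m/s².
Starting from rest over a distance of 11.8 m, v² = 2aL = 2 × 6.8077 × 11.8 = 160.6617, so v = 12.6752 m/s.

12.7 m/s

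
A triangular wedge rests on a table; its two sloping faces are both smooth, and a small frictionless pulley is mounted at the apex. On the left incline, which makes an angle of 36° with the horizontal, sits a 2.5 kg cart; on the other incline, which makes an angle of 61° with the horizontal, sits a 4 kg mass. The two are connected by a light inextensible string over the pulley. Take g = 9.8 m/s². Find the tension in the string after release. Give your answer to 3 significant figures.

22.0 N

Resolve each weight along its own incline: the 2.5 kg mass has component 2.5 × 9.8 × sin 36° = 14.401 N down its slope, and the 4 kg mass has 4 × 9.8 × sin 61° = 34.285 N down its slope.
The 4 kg side's 34.285 N exceeds the other side's 14.401 N, so that mass slides down and the 2.5 kg mass slides up. Taking that direction as positive, Newton's second law for the whole system gives 34.285 − 14.401 = (2.5 + 4) a, so a = 19.884 / 6.5 = 3.0591 m/s².
For the 2.5 kg mass (up-slope positive): T − 14.401 = 2.5 × 3.0591, so T = 22.049 N.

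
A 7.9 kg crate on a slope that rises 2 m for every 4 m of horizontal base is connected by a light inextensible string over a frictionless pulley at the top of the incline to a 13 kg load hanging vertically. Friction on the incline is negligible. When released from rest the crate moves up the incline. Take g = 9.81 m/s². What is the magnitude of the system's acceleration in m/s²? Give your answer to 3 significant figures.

For the crate on the incline: the weight component along the slope is m₁g sin 26.57° = 7.9 × 9.81 × 0.4472 = 34.658 N and the normal force is N = m₁g cos 26.57° = 69.317 N.
Newton's second law for the crate (up-slope positive): T − 34.658 = 7.9 a. For the hanging load (downward positive): 13 × 9.81 − T = 13 a.
Adding the two equations eliminates T: 92.872 = 20.9 a, so a = 4.4436 m/s².

4.44 m/s²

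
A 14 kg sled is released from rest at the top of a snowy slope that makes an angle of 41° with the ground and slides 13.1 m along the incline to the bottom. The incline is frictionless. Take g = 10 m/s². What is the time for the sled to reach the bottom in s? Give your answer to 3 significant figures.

2.00 s

The weight component along the incline is mg sin 41° = 91.848 N and the normal force is N = mg cos 41° = 105.659 N.
With no friction, a = g sin 41° = 6.5606 m/s².
Starting from rest, L = ½at², so t = √(2L/a) = √(2 × 13.1 / 6.5606) = 1.9984 s.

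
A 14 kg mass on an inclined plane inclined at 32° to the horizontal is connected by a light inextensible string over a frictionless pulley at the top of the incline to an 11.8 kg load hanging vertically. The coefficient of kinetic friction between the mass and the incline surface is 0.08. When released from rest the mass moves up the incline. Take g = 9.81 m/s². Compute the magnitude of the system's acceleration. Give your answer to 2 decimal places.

1.30 m/s²

For the mass on the incline: the weight component along the slope is m₁g sin 32° = 14 × 9.81 × 0.5299 = 72.776 N and the normal force is N = m₁g cos 32° = 116.471 N.
Kinetic friction opposes the mass's motion up the incline: f = μN = 0.08 × 116.471 = 9.318 N acting down the slope.
Newton's second law for the mass (up-slope positive): T − 72.776 − 9.318 = 14 a. For the hanging load (downward positive): 11.8 × 9.81 − T = 11.8 a.
Adding the two equations eliminates T: 33.664 = 25.8 a, so a = 1.3048 m/s².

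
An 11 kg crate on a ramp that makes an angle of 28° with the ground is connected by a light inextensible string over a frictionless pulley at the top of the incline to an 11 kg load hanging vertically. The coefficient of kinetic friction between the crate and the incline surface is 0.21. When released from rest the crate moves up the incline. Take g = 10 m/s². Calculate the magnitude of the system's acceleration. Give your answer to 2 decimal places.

For the crate on the incline: the weight component along the slope is m₁g sin 28° = 11 × 10 × 0.4695 = 51.645 N and the normal force is N = m₁g cos 28° = 97.124 N.
Kinetic friction opposes the crate's motion up the incline: f = μN = 0.21 × 97.124 = 20.396 N acting down the slope.
Newton's second law for the crate (up-slope positive): T − 51.645 − 20.396 = 11 a. For the hanging load (downward positive): 11 × 10 − T = 11 a.
Adding the two equations eliminates T: 37.959 = 22 a, so a = 1.7254 m/s².

1.73 m/s²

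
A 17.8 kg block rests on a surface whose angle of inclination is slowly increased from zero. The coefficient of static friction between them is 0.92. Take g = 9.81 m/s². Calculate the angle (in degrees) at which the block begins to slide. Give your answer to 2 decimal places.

At the threshold of sliding, static friction is at its maximum μ_s N and exactly balances the weight component along the incline: mg sin θ = μ_s mg cos θ.
Hence tan θ = μ_s = 0.92, so θ = arctan(0.92) = 42.6141°.

42.61°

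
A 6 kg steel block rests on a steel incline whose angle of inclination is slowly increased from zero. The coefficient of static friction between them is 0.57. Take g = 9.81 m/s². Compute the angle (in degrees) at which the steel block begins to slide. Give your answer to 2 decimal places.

At the threshold of sliding, static friction is at its maximum μ_s N and exactly balances the weight component along the incline: mg sin θ = μ_s mg cos θ.
Hence tan θ = μ_s = 0.57, so θ = arctan(0.57) = 29.6831°.

29.68°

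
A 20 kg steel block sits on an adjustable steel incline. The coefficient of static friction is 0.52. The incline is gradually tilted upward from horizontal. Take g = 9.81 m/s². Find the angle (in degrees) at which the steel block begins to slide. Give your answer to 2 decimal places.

At the threshold of sliding, static friction is at its maximum μ_s N and exactly balances the weight component along the incline: mg sin θ = μ_s mg cos θ.
Hence tan θ = μ_s = 0.52, so θ = arctan(0.52) = 27.4744°.

27.47°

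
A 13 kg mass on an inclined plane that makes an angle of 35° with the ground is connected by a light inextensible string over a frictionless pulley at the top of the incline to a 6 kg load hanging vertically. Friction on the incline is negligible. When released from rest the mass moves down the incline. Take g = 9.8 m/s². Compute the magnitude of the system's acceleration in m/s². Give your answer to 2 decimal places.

For the mass on the incline: the weight component along the slope is m₁g sin 35° = 13 × 9.8 × 0.5736 = 73.077 N and the normal force is N = m₁g cos 35° = 104.360 N.
Newton's second law for the mass (down-slope positive): 73.077 − T = 13 a. For the hanging load (upward positive): T − 6 × 9.8 = 6 a.
Adding the two equations eliminates T: 14.277 = 19 a, so a = 0.7514 m/s².

0.75 m/s²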